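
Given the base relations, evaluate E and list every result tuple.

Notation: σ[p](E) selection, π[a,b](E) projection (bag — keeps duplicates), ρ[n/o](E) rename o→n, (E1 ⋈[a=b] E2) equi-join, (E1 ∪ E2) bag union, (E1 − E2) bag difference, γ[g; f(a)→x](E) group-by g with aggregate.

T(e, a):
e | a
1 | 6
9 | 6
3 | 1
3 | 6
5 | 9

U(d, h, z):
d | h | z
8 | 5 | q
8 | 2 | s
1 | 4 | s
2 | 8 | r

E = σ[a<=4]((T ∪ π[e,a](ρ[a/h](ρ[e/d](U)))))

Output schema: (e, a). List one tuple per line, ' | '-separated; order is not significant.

Row counts bottom-up:
  T → 5
  U → 4
  ρ[e/d](U) → 4
  ρ[a/h](ρ[e/d](U)) → 4
  π[e,a](ρ[a/h](ρ[e/d](U))) → 4
  (T ∪ π[e,a](ρ[a/h](ρ[e/d](U)))) → 9
  σ[a<=4]((T ∪ π[e,a](ρ[a/h](ρ[e/d](U))))) → 3

== RESULT ==
e | a
1 | 4
3 | 1
8 | 2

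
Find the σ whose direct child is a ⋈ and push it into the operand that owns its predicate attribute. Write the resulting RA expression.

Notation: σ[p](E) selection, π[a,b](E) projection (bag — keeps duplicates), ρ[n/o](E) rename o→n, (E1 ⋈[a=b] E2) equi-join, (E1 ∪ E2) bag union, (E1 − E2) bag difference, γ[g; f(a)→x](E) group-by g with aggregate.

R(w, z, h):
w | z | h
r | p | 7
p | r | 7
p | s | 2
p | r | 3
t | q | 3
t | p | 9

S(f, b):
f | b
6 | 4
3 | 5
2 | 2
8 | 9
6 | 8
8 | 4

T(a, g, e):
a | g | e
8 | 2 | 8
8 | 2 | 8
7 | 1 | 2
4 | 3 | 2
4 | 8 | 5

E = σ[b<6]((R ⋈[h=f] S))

σ filters on b, owned by the right side.
E' = (R ⋈[h=f] σ[b<6](S))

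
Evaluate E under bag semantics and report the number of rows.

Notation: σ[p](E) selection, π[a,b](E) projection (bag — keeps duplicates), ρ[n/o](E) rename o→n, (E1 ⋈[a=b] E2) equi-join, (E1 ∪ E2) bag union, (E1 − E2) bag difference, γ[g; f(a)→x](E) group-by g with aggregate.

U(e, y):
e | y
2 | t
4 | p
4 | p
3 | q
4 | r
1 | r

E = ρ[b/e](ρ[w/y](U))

Subexpression sizes:
  U → 6
  ρ[w/y](U) → 6
  ρ[b/e](ρ[w/y](U)) → 6

|E| = 6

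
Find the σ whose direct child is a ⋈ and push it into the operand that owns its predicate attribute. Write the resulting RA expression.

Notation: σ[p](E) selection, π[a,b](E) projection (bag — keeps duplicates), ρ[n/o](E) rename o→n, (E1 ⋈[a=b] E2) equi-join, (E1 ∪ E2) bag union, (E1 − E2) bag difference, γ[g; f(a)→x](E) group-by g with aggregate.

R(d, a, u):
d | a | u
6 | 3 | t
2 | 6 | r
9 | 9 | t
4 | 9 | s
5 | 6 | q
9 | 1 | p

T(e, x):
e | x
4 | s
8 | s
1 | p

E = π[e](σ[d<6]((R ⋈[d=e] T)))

σ filters on d, owned by the left side.
E' = π[e]((σ[d<6](R) ⋈[d=e] T))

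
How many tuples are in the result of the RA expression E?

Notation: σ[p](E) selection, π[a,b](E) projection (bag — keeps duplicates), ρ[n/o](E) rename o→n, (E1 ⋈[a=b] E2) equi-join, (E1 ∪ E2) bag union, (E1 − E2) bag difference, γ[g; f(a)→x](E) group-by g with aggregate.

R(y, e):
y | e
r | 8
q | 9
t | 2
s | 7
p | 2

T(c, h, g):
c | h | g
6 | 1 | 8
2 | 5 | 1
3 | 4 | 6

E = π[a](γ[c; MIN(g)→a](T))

Per-node cardinality:
  T → 3
  γ[c; MIN(g)→a](T) → 3
  π[a](γ[c; MIN(g)→a](T)) → 3

|E| = 3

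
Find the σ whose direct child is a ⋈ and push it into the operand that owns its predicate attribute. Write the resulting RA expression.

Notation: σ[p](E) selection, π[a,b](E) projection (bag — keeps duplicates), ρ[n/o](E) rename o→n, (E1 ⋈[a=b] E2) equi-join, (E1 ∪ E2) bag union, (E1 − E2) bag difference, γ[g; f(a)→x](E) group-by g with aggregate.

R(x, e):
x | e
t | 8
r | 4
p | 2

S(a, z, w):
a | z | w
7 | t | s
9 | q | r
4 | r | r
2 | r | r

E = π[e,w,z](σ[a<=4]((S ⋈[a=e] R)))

σ filters on a, owned by the left side.
E' = π[e,w,z]((σ[a<=4](S) ⋈[a=e] R))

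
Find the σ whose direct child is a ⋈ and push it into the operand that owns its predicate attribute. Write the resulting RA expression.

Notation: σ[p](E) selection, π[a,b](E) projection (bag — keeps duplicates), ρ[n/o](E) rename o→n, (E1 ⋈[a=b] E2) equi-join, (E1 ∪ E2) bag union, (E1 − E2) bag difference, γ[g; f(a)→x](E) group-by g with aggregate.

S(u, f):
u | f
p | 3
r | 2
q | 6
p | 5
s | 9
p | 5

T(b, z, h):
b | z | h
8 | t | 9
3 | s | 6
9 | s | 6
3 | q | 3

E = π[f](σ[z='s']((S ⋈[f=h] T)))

σ filters on z, owned by the right side.
E' = π[f]((S ⋈[f=h] σ[z='s'](T)))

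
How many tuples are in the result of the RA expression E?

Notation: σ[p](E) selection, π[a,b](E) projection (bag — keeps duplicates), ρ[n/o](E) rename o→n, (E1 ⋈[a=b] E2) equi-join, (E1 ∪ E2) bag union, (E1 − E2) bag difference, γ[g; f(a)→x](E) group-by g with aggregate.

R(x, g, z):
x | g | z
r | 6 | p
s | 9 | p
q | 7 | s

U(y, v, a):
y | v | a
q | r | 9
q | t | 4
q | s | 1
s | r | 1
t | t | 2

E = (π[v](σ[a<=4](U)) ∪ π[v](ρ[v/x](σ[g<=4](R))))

Subexpression sizes:
  U → 5
  σ[a<=4](U) → 4
  π[v](σ[a<=4](U)) → 4
  R → 3
  σ[g<=4](R) → 0
  ρ[v/x](σ[g<=4](R)) → 0
  π[v](ρ[v/x](σ[g<=4](R))) → 0
  (π[v](σ[a<=4](U)) ∪ π[v](ρ[v/x](σ[g<=4](R)))) → 4

|E| = 4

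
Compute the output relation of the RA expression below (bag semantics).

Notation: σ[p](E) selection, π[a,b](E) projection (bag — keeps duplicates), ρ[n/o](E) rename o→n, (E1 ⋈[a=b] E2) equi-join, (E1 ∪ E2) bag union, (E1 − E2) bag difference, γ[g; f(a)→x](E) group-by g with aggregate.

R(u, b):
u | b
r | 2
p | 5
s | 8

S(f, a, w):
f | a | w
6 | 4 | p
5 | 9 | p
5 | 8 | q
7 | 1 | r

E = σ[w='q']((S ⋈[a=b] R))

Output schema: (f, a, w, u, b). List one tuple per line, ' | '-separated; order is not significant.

Per-node cardinality:
  S → 4
  R → 3
  (S ⋈[a=b] R) → 1
  σ[w='q']((S ⋈[a=b] R)) → 1

== RESULT ==
f | a | w | u | b
5 | 8 | q | s | 8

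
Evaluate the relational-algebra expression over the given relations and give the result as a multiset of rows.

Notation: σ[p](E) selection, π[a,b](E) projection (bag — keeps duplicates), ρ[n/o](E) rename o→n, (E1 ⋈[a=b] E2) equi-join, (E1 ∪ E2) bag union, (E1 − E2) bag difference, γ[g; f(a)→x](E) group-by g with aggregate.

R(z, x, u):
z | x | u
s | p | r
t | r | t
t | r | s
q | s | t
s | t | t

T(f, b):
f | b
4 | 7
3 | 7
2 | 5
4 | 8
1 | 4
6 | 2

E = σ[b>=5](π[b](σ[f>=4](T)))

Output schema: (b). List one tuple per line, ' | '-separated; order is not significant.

Stepwise |·|:
  T → 6
  σ[f>=4](T) → 3
  π[b](σ[f>=4](T)) → 3
  σ[b>=5](π[b](σ[f>=4](T))) → 2

== RESULT ==
b
7
8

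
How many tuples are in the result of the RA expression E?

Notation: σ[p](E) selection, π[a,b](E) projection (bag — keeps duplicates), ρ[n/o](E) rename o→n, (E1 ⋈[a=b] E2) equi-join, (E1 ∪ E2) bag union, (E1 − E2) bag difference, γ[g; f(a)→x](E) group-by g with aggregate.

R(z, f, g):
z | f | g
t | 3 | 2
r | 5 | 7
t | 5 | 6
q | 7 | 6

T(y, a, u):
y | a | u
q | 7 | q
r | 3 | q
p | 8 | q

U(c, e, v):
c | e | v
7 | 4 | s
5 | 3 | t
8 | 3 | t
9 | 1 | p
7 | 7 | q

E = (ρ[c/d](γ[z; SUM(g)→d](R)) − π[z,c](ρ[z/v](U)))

Per-node cardinality:
  R → 4
  γ[z; SUM(g)→d](R) → 3
  ρ[c/d](γ[z; SUM(g)→d](R)) → 3
  U → 5
  ρ[z/v](U) → 5
  π[z,c](ρ[z/v](U)) → 5
  (ρ[c/d](γ[z; SUM(g)→d](R)) − π[z,c](ρ[z/v](U))) → 2

|E| = 2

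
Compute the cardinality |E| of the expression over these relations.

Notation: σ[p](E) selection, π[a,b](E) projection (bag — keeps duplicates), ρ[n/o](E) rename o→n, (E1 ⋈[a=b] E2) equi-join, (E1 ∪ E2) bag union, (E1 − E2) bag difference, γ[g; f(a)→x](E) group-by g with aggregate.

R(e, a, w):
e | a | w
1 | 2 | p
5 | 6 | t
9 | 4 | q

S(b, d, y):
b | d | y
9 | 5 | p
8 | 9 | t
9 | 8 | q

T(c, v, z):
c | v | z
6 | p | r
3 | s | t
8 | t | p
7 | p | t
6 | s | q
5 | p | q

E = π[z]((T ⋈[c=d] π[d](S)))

Per-node cardinality:
  T → 6
  S → 3
  π[d](S) → 3
  (T ⋈[c=d] π[d](S)) → 2
  π[z]((T ⋈[c=d] π[d](S))) → 2

|E| = 2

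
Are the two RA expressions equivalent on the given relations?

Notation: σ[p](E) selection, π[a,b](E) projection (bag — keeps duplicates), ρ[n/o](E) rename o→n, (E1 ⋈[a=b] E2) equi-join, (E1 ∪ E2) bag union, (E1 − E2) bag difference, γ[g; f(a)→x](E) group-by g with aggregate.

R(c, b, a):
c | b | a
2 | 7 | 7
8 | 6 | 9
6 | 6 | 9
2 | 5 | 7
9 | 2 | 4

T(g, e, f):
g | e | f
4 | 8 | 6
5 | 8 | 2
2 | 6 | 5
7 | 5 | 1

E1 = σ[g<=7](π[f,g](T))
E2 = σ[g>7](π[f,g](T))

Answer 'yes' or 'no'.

E1 row counts bottom-up:
  T → 4
  π[f,g](T) → 4
  σ[g<=7](π[f,g](T)) → 4
E2 row counts bottom-up:
  T → 4
  π[f,g](T) → 4
  σ[g>7](π[f,g](T)) → 0

E1 result:
f | g
1 | 7
2 | 5
5 | 2
6 | 4
E2 result:
f | g
(0 rows)
Witness: (1, 7) appears 1× in E1 but 0× in E2.

no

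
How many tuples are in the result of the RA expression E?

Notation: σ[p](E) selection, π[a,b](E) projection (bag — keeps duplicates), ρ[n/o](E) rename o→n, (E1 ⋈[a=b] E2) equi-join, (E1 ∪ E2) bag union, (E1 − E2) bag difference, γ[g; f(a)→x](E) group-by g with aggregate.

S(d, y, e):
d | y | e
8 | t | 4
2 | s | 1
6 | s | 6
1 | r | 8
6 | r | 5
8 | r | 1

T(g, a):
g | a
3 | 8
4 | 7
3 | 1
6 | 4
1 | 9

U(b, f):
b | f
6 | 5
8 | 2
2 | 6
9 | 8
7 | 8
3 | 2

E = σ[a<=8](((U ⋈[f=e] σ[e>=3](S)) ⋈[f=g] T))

Subexpression sizes:
  U → 6
  S → 6
  σ[e>=3](S) → 4
  (U ⋈[f=e] σ[e>=3](S)) → 4
  T → 5
  ((U ⋈[f=e] σ[e>=3](S)) ⋈[f=g] T) → 1
  σ[a<=8](((U ⋈[f=e] σ[e>=3](S)) ⋈[f=g] T)) → 1

|E| = 1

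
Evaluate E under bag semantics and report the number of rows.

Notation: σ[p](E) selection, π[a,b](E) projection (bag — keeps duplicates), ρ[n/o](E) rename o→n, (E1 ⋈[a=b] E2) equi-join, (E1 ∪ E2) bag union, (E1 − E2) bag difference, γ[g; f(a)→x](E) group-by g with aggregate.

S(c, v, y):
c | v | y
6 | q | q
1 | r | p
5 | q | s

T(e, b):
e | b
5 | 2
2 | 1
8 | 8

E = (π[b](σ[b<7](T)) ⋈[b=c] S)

Row counts bottom-up:
  T → 3
  σ[b<7](T) → 2
  π[b](σ[b<7](T)) → 2
  S → 3
  (π[b](σ[b<7](T)) ⋈[b=c] S) → 1

|E| = 1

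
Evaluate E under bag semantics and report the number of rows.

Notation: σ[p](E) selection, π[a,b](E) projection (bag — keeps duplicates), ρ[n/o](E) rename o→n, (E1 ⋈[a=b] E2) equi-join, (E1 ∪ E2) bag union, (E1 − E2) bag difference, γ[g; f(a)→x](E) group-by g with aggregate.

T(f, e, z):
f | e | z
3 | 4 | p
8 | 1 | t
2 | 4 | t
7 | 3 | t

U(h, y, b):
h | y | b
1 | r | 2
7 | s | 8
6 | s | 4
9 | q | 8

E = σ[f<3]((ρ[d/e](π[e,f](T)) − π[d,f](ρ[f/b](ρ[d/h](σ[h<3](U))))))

Subexpression sizes:
  T → 4
  π[e,f](T) → 4
  ρ[d/e](π[e,f](T)) → 4
  U → 4
  σ[h<3](U) → 1
  ρ[d/h](σ[h<3](U)) → 1
  ρ[f/b](ρ[d/h](σ[h<3](U))) → 1
  π[d,f](ρ[f/b](ρ[d/h](σ[h<3](U)))) → 1
  (ρ[d/e](π[e,f](T)) − π[d,f](ρ[f/b](ρ[d/h](σ[h<3](U))))) → 4
  σ[f<3]((ρ[d/e](π[e,f](T)) − π[d,f](ρ[f/b](ρ[d/h](σ[h<3](U)))))) → 1

|E| = 1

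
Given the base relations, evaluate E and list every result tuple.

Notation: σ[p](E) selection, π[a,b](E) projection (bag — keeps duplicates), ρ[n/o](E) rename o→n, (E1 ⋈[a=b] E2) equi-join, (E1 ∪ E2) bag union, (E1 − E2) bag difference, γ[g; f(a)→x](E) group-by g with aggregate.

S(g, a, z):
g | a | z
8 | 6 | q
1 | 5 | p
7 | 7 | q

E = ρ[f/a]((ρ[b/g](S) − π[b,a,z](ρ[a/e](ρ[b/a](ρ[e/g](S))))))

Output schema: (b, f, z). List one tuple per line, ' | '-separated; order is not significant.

Row counts bottom-up:
  S → 3
  ρ[b/g](S) → 3
  S → 3
  ρ[e/g](S) → 3
  ρ[b/a](ρ[e/g](S)) → 3
  ρ[a/e](ρ[b/a](ρ[e/g](S))) → 3
  π[b,a,z](ρ[a/e](ρ[b/a](ρ[e/g](S)))) → 3
  (ρ[b/g](S) − π[b,a,z](ρ[a/e](ρ[b/a](ρ[e/g](S))))) → 2
  ρ[f/a]((ρ[b/g](S) − π[b,a,z](ρ[a/e](ρ[b/a](ρ[e/g](S)))))) → 2

== RESULT ==
b | f | z
1 | 5 | p
8 | 6 | q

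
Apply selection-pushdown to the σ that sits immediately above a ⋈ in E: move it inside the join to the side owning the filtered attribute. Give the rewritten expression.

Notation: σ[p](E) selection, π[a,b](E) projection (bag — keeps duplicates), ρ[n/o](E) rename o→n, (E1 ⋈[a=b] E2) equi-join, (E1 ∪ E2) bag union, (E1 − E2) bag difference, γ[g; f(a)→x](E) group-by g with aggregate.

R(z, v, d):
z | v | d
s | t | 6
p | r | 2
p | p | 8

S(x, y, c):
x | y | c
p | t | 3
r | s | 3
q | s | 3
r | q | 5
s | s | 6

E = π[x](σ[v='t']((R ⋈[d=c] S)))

σ filters on v, owned by the left side.
E' = π[x]((σ[v='t'](R) ⋈[d=c] S))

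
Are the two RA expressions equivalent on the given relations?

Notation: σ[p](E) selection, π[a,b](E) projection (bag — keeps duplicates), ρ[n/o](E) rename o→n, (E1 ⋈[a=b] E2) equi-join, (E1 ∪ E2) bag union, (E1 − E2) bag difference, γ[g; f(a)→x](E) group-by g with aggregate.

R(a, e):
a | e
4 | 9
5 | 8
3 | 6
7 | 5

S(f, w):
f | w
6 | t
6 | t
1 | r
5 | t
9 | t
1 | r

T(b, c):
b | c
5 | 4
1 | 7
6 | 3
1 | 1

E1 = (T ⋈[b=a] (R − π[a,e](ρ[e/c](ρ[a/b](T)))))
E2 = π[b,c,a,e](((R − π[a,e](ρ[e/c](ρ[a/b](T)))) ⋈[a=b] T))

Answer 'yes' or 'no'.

E1 row counts bottom-up:
  T → 4
  R → 4
  T → 4
  ρ[a/b](T) → 4
  ρ[e/c](ρ[a/b](T)) → 4
  π[a,e](ρ[e/c](ρ[a/b](T))) → 4
  (R − π[a,e](ρ[e/c](ρ[a/b](T)))) → 4
  (T ⋈[b=a] (R − π[a,e](ρ[e/c](ρ[a/b](T))))) → 1
E2 row counts bottom-up:
  R → 4
  T → 4
  ρ[a/b](T) → 4
  ρ[e/c](ρ[a/b](T)) → 4
  π[a,e](ρ[e/c](ρ[a/b](T))) → 4
  (R − π[a,e](ρ[e/c](ρ[a/b](T)))) → 4
  T → 4
  ((R − π[a,e](ρ[e/c](ρ[a/b](T)))) ⋈[a=b] T) → 1
  π[b,c,a,e](((R − π[a,e](ρ[e/c](ρ[a/b](T)))) ⋈[a=b] T)) → 1

E1 and E2 produce the same multiset:
b | c | a | e
5 | 4 | 5 | 8

yes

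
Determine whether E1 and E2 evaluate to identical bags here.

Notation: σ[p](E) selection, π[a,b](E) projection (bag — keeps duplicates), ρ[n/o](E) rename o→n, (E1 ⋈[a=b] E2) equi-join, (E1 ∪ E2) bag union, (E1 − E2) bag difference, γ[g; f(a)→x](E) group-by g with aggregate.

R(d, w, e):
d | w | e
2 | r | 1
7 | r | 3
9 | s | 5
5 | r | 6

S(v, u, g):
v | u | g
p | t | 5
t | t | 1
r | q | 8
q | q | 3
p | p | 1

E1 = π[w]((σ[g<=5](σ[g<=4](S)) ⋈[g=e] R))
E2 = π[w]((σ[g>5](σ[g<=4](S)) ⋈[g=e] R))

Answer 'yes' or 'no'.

E1 row counts bottom-up:
  S → 5
  σ[g<=4](S) → 3
  σ[g<=5](σ[g<=4](S)) → 3
  R → 4
  (σ[g<=5](σ[g<=4](S)) ⋈[g=e] R) → 3
  π[w]((σ[g<=5](σ[g<=4](S)) ⋈[g=e] R)) → 3
E2 row counts bottom-up:
  S → 5
  σ[g<=4](S) → 3
  σ[g>5](σ[g<=4](S)) → 0
  R → 4
  (σ[g>5](σ[g<=4](S)) ⋈[g=e] R) → 0
  π[w]((σ[g>5](σ[g<=4](S)) ⋈[g=e] R)) → 0

E1 result:
w
r
r
r
E2 result:
w
(0 rows)
Witness: ('r',) appears 3× in E1 but 0× in E2.

no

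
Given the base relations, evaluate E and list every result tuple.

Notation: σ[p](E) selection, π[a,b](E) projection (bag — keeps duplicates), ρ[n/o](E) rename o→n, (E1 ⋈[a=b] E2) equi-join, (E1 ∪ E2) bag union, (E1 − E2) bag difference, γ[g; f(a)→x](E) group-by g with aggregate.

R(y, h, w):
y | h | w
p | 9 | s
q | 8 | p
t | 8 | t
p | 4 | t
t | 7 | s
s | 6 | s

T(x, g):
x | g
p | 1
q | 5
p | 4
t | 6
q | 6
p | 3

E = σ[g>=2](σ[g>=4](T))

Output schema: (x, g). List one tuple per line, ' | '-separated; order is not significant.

Per-node cardinality:
  T → 6
  σ[g>=4](T) → 4
  σ[g>=2](σ[g>=4](T)) → 4

== RESULT ==
x | g
p | 4
q | 5
q | 6
t | 6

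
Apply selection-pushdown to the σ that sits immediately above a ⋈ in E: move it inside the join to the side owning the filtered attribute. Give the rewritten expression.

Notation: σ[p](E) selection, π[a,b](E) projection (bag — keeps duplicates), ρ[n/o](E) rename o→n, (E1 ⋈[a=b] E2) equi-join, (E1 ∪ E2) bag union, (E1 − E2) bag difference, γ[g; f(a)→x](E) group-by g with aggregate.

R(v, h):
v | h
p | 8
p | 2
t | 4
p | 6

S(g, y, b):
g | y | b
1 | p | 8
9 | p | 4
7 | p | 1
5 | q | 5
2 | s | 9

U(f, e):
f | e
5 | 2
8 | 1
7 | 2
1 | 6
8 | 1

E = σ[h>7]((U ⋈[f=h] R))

σ filters on h, owned by the right side.
E' = (U ⋈[f=h] σ[h>7](R))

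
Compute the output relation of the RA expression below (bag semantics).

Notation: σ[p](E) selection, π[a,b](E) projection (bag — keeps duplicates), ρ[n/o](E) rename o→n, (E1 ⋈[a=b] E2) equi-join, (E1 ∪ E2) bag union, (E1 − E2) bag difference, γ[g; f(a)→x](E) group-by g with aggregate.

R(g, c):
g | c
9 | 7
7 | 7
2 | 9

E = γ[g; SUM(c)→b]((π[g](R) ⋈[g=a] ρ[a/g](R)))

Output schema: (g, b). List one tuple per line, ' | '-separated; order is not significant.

Stepwise |·|:
  R → 3
  π[g](R) → 3
  R → 3
  ρ[a/g](R) → 3
  (π[g](R) ⋈[g=a] ρ[a/g](R)) → 3
  γ[g; SUM(c)→b]((π[g](R) ⋈[g=a] ρ[a/g](R))) → 3

== RESULT ==
g | b
2 | 9
7 | 7
9 | 7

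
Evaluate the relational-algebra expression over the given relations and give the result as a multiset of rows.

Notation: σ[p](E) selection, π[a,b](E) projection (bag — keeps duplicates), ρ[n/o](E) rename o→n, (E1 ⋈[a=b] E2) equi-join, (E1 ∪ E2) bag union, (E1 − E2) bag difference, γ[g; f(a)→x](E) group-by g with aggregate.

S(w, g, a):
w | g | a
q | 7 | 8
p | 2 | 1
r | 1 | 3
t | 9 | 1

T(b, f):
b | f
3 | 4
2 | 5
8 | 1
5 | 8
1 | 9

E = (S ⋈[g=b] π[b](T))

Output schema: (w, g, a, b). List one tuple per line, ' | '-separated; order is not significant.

Subexpression sizes:
  S → 4
  T → 5
  π[b](T) → 5
  (S ⋈[g=b] π[b](T)) → 2

== RESULT ==
w | g | a | b
p | 2 | 1 | 2
r | 1 | 3 | 1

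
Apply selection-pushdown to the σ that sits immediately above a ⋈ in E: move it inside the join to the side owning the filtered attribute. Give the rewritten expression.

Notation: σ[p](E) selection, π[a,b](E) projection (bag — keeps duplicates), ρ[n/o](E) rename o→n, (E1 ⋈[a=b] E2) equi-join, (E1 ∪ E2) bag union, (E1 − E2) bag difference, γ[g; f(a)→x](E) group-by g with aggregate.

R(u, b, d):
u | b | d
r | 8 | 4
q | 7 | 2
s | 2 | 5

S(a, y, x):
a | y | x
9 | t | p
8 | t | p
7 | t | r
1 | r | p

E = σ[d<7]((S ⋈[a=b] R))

σ filters on d, owned by the right side.
E' = (S ⋈[a=b] σ[d<7](R))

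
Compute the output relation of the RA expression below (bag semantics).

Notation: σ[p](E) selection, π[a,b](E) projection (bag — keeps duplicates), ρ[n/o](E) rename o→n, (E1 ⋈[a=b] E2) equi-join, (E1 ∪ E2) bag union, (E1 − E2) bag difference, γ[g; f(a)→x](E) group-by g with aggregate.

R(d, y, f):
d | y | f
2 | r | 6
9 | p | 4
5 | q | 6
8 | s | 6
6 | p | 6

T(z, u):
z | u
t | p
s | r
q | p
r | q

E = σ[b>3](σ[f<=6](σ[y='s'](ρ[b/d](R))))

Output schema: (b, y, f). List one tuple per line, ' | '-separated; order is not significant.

Subexpression sizes:
  R → 5
  ρ[b/d](R) → 5
  σ[y='s'](ρ[b/d](R)) → 1
  σ[f<=6](σ[y='s'](ρ[b/d](R))) → 1
  σ[b>3](σ[f<=6](σ[y='s'](ρ[b/d](R)))) → 1

== RESULT ==
b | y | f
8 | s | 6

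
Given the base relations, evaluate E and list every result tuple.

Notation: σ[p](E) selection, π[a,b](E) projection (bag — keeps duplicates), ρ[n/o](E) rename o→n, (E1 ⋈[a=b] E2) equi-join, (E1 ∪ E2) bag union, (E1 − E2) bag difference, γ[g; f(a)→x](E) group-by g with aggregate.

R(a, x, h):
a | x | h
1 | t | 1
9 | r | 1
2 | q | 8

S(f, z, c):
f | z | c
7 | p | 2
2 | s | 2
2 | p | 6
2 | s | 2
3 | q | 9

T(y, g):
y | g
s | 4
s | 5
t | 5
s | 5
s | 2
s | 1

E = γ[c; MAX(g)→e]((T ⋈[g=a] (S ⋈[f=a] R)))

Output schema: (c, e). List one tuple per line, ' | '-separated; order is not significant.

Per-node cardinality:
  T → 6
  S → 5
  R → 3
  (S ⋈[f=a] R) → 3
  (T ⋈[g=a] (S ⋈[f=a] R)) → 3
  γ[c; MAX(g)→e]((T ⋈[g=a] (S ⋈[f=a] R))) → 2

== RESULT ==
c | e
2 | 2
6 | 2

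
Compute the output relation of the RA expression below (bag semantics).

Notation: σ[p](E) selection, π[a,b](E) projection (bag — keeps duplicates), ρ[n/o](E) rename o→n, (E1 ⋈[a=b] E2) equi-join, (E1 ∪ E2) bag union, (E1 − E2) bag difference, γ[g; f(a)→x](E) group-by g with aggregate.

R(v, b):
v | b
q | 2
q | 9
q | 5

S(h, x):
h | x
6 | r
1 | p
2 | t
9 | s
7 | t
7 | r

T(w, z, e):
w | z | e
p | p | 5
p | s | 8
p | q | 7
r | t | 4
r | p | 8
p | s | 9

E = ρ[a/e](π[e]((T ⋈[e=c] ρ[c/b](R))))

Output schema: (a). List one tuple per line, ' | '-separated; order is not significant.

Per-node cardinality:
  T → 6
  R → 3
  ρ[c/b](R) → 3
  (T ⋈[e=c] ρ[c/b](R)) → 2
  π[e]((T ⋈[e=c] ρ[c/b](R))) → 2
  ρ[a/e](π[e]((T ⋈[e=c] ρ[c/b](R)))) → 2

== RESULT ==
a
5
9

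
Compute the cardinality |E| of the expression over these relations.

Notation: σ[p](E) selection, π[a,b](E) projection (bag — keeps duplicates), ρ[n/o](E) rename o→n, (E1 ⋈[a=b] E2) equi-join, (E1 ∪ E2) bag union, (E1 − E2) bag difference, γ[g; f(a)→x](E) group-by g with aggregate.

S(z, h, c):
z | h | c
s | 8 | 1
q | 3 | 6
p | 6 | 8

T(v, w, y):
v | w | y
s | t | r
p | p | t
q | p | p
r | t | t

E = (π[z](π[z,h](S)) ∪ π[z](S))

Subexpression sizes:
  S → 3
  π[z,h](S) → 3
  π[z](π[z,h](S)) → 3
  S → 3
  π[z](S) → 3
  (π[z](π[z,h](S)) ∪ π[z](S)) → 6

|E| = 6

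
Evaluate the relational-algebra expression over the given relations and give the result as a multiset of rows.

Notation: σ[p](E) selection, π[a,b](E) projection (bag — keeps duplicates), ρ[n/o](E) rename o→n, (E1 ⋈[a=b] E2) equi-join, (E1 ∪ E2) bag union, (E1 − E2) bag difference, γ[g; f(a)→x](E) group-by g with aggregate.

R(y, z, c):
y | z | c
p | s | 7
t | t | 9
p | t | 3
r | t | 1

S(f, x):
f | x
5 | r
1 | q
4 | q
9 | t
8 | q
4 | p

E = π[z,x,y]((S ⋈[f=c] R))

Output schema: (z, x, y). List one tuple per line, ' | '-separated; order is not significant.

Row counts bottom-up:
  S → 6
  R → 4
  (S ⋈[f=c] R) → 2
  π[z,x,y]((S ⋈[f=c] R)) → 2

== RESULT ==
z | x | y
t | q | r
t | t | t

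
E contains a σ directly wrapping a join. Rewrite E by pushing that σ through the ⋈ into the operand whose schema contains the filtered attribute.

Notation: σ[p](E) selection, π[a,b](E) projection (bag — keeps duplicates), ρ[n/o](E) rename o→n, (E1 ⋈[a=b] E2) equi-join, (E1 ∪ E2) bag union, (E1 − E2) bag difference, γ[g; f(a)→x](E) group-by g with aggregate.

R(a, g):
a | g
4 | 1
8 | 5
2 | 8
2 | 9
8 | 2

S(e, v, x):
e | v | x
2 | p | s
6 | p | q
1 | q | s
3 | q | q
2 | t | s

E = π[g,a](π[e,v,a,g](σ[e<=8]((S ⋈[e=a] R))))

σ filters on e, owned by the left side.
E' = π[g,a](π[e,v,a,g]((σ[e<=8](S) ⋈[e=a] R)))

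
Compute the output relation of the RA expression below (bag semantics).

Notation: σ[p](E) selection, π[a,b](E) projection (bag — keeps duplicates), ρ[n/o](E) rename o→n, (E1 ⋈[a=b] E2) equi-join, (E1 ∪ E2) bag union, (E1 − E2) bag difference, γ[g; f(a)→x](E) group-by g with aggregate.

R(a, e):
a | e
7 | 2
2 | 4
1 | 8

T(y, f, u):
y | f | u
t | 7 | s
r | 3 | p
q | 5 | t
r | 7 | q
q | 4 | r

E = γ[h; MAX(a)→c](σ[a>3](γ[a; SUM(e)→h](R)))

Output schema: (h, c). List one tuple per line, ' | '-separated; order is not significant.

Stepwise |·|:
  R → 3
  γ[a; SUM(e)→h](R) → 3
  σ[a>3](γ[a; SUM(e)→h](R)) → 1
  γ[h; MAX(a)→c](σ[a>3](γ[a; SUM(e)→h](R))) → 1

== RESULT ==
h | c
2 | 7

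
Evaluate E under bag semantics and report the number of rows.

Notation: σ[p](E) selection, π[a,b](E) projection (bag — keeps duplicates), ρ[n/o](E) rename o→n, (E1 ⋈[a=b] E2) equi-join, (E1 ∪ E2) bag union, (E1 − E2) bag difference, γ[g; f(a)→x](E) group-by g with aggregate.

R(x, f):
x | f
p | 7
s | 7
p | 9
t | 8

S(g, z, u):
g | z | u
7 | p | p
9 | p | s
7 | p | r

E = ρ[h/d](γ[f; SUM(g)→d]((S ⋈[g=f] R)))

Stepwise |·|:
  S → 3
  R → 4
  (S ⋈[g=f] R) → 5
  γ[f; SUM(g)→d]((S ⋈[g=f] R)) → 2
  ρ[h/d](γ[f; SUM(g)→d]((S ⋈[g=f] R))) → 2

|E| = 2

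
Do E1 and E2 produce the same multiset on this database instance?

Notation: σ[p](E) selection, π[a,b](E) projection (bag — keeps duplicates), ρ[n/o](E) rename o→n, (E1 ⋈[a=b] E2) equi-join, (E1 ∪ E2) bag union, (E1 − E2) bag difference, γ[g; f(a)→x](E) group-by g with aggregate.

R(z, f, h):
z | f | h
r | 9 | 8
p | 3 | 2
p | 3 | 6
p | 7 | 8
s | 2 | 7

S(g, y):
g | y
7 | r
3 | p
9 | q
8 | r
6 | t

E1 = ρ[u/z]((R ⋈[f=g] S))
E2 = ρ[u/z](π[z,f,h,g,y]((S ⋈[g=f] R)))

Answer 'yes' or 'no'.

E1 stepwise |·|:
  R → 5
  S → 5
  (R ⋈[f=g] S) → 4
  ρ[u/z]((R ⋈[f=g] S)) → 4
E2 stepwise |·|:
  S → 5
  R → 5
  (S ⋈[g=f] R) → 4
  π[z,f,h,g,y]((S ⋈[g=f] R)) → 4
  ρ[u/z](π[z,f,h,g,y]((S ⋈[g=f] R))) → 4

E1 and E2 produce the same multiset:
u | f | h | g | y
p | 3 | 2 | 3 | p
p | 3 | 6 | 3 | p
p | 7 | 8 | 7 | r
r | 9 | 8 | 9 | q

yes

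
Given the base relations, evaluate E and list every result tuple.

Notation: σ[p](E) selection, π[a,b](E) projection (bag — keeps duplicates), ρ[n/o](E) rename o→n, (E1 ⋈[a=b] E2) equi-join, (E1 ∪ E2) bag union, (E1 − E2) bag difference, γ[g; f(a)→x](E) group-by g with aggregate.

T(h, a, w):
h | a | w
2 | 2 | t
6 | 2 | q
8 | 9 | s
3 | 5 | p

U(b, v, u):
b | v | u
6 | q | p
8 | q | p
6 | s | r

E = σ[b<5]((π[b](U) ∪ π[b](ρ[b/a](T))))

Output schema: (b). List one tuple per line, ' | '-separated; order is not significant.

Subexpression sizes:
  U → 3
  π[b](U) → 3
  T → 4
  ρ[b/a](T) → 4
  π[b](ρ[b/a](T)) → 4
  (π[b](U) ∪ π[b](ρ[b/a](T))) → 7
  σ[b<5]((π[b](U) ∪ π[b](ρ[b/a](T)))) → 2

== RESULT ==
b
2
2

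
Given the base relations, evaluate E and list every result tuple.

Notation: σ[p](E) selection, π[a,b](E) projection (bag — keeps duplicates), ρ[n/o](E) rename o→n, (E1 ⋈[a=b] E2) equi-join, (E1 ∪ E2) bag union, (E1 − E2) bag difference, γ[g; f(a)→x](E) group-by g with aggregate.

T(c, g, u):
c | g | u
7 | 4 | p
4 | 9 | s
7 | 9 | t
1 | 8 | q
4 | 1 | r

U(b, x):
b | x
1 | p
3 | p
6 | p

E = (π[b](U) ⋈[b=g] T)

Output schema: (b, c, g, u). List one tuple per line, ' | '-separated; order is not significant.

Subexpression sizes:
  U → 3
  π[b](U) → 3
  T → 5
  (π[b](U) ⋈[b=g] T) → 1

== RESULT ==
b | c | g | u
1 | 4 | 1 | r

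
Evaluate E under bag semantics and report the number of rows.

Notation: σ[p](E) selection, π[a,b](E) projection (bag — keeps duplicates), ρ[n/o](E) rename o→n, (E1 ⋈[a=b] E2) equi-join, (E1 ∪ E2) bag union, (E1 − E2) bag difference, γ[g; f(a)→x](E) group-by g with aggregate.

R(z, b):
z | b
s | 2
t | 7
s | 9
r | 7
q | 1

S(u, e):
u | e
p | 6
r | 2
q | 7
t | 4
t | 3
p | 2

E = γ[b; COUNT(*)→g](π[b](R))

Per-node cardinality:
  R → 5
  π[b](R) → 5
  γ[b; COUNT(*)→g](π[b](R)) → 4

|E| = 4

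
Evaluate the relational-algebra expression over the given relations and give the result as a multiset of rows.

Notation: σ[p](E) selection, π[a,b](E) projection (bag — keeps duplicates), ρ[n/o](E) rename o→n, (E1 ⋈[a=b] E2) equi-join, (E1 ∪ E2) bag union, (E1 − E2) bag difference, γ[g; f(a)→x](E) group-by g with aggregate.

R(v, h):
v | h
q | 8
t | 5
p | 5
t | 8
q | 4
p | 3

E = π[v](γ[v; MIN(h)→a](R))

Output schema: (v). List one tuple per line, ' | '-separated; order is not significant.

Per-node cardinality:
  R → 6
  γ[v; MIN(h)→a](R) → 3
  π[v](γ[v; MIN(h)→a](R)) → 3

== RESULT ==
v
p
q
t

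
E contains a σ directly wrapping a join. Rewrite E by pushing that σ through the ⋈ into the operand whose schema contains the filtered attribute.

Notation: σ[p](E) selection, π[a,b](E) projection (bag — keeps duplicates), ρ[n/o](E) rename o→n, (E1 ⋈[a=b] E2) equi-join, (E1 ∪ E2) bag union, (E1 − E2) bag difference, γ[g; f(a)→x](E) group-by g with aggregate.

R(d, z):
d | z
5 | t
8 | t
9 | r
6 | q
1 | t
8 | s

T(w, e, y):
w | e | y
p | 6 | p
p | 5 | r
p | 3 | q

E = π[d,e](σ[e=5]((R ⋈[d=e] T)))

σ filters on e, owned by the right side.
E' = π[d,e]((R ⋈[d=e] σ[e=5](T)))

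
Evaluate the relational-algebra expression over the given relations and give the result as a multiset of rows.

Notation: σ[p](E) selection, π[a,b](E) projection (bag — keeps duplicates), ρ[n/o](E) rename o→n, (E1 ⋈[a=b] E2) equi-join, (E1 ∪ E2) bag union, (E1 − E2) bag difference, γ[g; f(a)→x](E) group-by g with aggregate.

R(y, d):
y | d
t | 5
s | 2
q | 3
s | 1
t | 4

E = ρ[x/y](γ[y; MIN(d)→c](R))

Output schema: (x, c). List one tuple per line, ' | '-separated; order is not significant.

Row counts bottom-up:
  R → 5
  γ[y; MIN(d)→c](R) → 3
  ρ[x/y](γ[y; MIN(d)→c](R)) → 3

== RESULT ==
x | c
q | 3
s | 1
t | 4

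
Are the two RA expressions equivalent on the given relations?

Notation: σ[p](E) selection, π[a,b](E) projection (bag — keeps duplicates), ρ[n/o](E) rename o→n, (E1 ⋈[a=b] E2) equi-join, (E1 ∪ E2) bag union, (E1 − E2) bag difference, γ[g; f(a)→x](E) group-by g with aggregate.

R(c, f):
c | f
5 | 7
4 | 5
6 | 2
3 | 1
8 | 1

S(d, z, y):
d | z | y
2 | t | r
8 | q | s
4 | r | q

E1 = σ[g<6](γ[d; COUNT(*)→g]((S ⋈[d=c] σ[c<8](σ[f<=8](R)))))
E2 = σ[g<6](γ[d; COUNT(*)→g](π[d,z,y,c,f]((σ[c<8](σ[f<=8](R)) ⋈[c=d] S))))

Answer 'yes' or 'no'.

E1 row counts bottom-up:
  S → 3
  R → 5
  σ[f<=8](R) → 5
  σ[c<8](σ[f<=8](R)) → 4
  (S ⋈[d=c] σ[c<8](σ[f<=8](R))) → 1
  γ[d; COUNT(*)→g]((S ⋈[d=c] σ[c<8](σ[f<=8](R)))) → 1
  σ[g<6](γ[d; COUNT(*)→g]((S ⋈[d=c] σ[c<8](σ[f<=8](R))))) → 1
E2 row counts bottom-up:
  R → 5
  σ[f<=8](R) → 5
  σ[c<8](σ[f<=8](R)) → 4
  S → 3
  (σ[c<8](σ[f<=8](R)) ⋈[c=d] S) → 1
  π[d,z,y,c,f]((σ[c<8](σ[f<=8](R)) ⋈[c=d] S)) → 1
  γ[d; COUNT(*)→g](π[d,z,y,c,f]((σ[c<8](σ[f<=8](R)) ⋈[c=d] S))) → 1
  σ[g<6](γ[d; COUNT(*)→g](π[d,z,y,c,f]((σ[c<8](σ[f<=8](R)) ⋈[c=d] S)))) → 1

E1 and E2 produce the same multiset:
d | g
4 | 1

yes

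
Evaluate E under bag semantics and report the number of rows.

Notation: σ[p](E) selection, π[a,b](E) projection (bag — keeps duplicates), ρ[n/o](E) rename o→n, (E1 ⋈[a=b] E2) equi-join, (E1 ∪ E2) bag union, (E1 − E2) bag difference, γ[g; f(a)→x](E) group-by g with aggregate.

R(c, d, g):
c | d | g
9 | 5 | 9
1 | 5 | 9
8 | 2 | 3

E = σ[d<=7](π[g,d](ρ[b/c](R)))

Per-node cardinality:
  R → 3
  ρ[b/c](R) → 3
  π[g,d](ρ[b/c](R)) → 3
  σ[d<=7](π[g,d](ρ[b/c](R))) → 3

|E| = 3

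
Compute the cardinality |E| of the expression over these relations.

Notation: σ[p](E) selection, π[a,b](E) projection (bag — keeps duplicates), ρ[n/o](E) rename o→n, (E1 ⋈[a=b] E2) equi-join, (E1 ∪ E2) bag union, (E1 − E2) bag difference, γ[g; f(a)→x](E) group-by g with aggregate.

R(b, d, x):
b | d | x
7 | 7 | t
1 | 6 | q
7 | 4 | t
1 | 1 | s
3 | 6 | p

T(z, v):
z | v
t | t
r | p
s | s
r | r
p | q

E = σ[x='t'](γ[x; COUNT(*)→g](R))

Stepwise |·|:
  R → 5
  γ[x; COUNT(*)→g](R) → 4
  σ[x='t'](γ[x; COUNT(*)→g](R)) → 1

|E| = 1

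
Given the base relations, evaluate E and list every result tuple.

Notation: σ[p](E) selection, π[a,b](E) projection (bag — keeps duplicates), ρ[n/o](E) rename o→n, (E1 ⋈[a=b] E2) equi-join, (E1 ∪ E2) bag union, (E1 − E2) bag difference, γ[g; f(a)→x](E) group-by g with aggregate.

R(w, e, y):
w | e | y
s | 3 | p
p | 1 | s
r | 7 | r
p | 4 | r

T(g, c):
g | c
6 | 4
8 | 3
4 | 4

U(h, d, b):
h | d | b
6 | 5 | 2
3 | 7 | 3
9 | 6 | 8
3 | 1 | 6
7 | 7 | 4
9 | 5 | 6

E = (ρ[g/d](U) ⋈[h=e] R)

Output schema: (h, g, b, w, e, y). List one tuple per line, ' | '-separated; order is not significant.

Stepwise |·|:
  U → 6
  ρ[g/d](U) → 6
  R → 4
  (ρ[g/d](U) ⋈[h=e] R) → 3

== RESULT ==
h | g | b | w | e | y
3 | 1 | 6 | s | 3 | p
3 | 7 | 3 | s | 3 | p
7 | 7 | 4 | r | 7 | r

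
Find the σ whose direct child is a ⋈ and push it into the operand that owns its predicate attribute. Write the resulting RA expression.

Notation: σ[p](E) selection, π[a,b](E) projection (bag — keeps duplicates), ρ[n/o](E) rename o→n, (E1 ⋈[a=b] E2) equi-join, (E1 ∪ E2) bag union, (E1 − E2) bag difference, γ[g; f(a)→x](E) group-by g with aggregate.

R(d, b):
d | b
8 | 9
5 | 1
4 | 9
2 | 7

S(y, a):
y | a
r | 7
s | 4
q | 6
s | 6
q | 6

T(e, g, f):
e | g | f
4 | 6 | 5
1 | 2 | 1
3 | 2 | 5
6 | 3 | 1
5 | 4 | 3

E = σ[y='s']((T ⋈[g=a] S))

σ filters on y, owned by the right side.
E' = (T ⋈[g=a] σ[y='s'](S))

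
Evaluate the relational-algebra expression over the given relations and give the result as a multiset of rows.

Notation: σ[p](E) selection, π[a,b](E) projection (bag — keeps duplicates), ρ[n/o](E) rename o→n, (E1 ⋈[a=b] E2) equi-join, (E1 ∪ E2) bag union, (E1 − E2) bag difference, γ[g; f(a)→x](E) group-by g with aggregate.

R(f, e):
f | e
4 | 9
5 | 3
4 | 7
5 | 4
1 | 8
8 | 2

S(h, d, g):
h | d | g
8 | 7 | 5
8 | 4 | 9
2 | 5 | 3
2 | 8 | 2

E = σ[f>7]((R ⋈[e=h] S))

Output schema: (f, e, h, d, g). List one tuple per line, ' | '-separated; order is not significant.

Subexpression sizes:
  R → 6
  S → 4
  (R ⋈[e=h] S) → 4
  σ[f>7]((R ⋈[e=h] S)) → 2

== RESULT ==
f | e | h | d | g
8 | 2 | 2 | 5 | 3
8 | 2 | 2 | 8 | 2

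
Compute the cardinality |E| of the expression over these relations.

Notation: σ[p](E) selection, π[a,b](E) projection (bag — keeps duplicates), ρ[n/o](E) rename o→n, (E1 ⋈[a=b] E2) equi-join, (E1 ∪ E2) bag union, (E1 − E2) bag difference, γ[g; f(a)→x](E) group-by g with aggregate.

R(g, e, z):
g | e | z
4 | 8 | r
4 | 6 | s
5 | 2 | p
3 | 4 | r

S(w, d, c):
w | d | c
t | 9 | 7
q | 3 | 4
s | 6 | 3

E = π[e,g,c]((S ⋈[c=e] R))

Subexpression sizes:
  S → 3
  R → 4
  (S ⋈[c=e] R) → 1
  π[e,g,c]((S ⋈[c=e] R)) → 1

|E| = 1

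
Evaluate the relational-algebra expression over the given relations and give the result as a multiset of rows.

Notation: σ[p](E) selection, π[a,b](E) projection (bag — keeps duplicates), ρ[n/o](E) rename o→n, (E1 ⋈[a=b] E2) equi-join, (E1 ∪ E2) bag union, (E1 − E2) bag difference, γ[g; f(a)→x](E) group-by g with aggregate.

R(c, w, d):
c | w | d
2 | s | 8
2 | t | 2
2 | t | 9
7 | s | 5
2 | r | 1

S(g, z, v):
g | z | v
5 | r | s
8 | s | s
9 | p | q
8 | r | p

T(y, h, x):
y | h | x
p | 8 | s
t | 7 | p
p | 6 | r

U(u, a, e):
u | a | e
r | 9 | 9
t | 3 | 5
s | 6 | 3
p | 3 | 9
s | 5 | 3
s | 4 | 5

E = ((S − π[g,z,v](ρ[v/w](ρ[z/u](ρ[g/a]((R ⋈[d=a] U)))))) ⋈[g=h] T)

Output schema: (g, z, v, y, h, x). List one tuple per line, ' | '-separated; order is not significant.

Stepwise |·|:
  S → 4
  R → 5
  U → 6
  (R ⋈[d=a] U) → 2
  ρ[g/a]((R ⋈[d=a] U)) → 2
  ρ[z/u](ρ[g/a]((R ⋈[d=a] U))) → 2
  ρ[v/w](ρ[z/u](ρ[g/a]((R ⋈[d=a] U)))) → 2
  π[g,z,v](ρ[v/w](ρ[z/u](ρ[g/a]((R ⋈[d=a] U))))) → 2
  (S − π[g,z,v](ρ[v/w](ρ[z/u](ρ[g/a]((R ⋈[d=a] U)))))) → 4
  T → 3
  ((S − π[g,z,v](ρ[v/w](ρ[z/u](ρ[g/a]((R ⋈[d=a] U)))))) ⋈[g=h] T) → 2

== RESULT ==
g | z | v | y | h | x
8 | r | p | p | 8 | s
8 | s | s | p | 8 | s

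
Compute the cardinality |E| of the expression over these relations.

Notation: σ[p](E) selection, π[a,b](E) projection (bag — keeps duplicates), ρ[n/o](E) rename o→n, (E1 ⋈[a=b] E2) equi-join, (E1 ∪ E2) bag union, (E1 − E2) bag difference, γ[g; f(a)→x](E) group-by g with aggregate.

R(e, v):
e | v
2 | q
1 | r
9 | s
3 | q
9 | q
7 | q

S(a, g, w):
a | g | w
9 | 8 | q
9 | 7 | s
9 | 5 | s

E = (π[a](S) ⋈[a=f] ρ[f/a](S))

Subexpression sizes:
  S → 3
  π[a](S) → 3
  S → 3
  ρ[f/a](S) → 3
  (π[a](S) ⋈[a=f] ρ[f/a](S)) → 9

|E| = 9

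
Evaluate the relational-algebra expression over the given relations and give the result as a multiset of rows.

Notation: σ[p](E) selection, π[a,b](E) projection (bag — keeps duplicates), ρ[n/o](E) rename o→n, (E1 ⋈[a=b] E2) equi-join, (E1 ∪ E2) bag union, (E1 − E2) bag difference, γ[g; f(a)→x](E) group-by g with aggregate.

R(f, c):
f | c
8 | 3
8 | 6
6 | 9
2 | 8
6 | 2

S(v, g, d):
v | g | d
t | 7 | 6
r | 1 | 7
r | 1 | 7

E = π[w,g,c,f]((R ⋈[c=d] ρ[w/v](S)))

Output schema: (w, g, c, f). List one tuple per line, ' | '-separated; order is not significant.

Per-node cardinality:
  R → 5
  S → 3
  ρ[w/v](S) → 3
  (R ⋈[c=d] ρ[w/v](S)) → 1
  π[w,g,c,f]((R ⋈[c=d] ρ[w/v](S))) → 1

== RESULT ==
w | g | c | f
t | 7 | 6 | 8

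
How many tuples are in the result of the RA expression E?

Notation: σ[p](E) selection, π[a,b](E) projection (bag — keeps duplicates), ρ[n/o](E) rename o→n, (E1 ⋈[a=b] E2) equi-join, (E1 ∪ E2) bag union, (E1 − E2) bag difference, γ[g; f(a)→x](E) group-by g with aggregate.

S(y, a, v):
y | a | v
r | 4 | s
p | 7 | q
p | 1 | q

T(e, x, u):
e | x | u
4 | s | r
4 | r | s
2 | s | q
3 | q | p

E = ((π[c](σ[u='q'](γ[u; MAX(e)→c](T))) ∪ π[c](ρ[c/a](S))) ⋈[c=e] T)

Row counts bottom-up:
  T → 4
  γ[u; MAX(e)→c](T) → 4
  σ[u='q'](γ[u; MAX(e)→c](T)) → 1
  π[c](σ[u='q'](γ[u; MAX(e)→c](T))) → 1
  S → 3
  ρ[c/a](S) → 3
  π[c](ρ[c/a](S)) → 3
  (π[c](σ[u='q'](γ[u; MAX(e)→c](T))) ∪ π[c](ρ[c/a](S))) → 4
  T → 4
  ((π[c](σ[u='q'](γ[u; MAX(e)→c](T))) ∪ π[c](ρ[c/a](S))) ⋈[c=e] T) → 3

|E| = 3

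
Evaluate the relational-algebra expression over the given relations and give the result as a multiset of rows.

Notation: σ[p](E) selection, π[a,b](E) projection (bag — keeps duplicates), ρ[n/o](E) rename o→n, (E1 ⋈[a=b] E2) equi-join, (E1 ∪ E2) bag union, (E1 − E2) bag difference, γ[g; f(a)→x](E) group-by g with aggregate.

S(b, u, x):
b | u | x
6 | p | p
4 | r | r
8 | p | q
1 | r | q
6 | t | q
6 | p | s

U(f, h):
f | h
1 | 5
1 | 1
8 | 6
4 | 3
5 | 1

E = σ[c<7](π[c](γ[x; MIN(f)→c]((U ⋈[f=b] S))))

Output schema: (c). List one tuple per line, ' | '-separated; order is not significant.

Per-node cardinality:
  U → 5
  S → 6
  (U ⋈[f=b] S) → 4
  γ[x; MIN(f)→c]((U ⋈[f=b] S)) → 2
  π[c](γ[x; MIN(f)→c]((U ⋈[f=b] S))) → 2
  σ[c<7](π[c](γ[x; MIN(f)→c]((U ⋈[f=b] S)))) → 2

== RESULT ==
c
1
4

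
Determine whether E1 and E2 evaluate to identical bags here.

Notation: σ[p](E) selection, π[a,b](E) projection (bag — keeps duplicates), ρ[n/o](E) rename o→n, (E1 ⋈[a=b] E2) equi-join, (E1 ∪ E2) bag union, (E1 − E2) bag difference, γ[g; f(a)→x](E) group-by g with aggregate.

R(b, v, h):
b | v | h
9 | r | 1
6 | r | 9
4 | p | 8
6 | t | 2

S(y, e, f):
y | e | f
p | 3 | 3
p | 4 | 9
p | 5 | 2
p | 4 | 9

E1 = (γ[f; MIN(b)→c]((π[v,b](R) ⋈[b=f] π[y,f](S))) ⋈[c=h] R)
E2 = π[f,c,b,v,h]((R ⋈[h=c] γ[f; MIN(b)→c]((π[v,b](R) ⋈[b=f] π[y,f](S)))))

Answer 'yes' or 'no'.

E1 stepwise |·|:
  R → 4
  π[v,b](R) → 4
  S → 4
  π[y,f](S) → 4
  (π[v,b](R) ⋈[b=f] π[y,f](S)) → 2
  γ[f; MIN(b)→c]((π[v,b](R) ⋈[b=f] π[y,f](S))) → 1
  R → 4
  (γ[f; MIN(b)→c]((π[v,b](R) ⋈[b=f] π[y,f](S))) ⋈[c=h] R) → 1
E2 stepwise |·|:
  R → 4
  R → 4
  π[v,b](R) → 4
  S → 4
  π[y,f](S) → 4
  (π[v,b](R) ⋈[b=f] π[y,f](S)) → 2
  γ[f; MIN(b)→c]((π[v,b](R) ⋈[b=f] π[y,f](S))) → 1
  (R ⋈[h=c] γ[f; MIN(b)→c]((π[v,b](R) ⋈[b=f] π[y,f](S)))) → 1
  π[f,c,b,v,h]((R ⋈[h=c] γ[f; MIN(b)→c]((π[v,b](R) ⋈[b=f] π[y,f](S))))) → 1

E1 and E2 produce the same multiset:
f | c | b | v | h
9 | 9 | 6 | r | 9

yes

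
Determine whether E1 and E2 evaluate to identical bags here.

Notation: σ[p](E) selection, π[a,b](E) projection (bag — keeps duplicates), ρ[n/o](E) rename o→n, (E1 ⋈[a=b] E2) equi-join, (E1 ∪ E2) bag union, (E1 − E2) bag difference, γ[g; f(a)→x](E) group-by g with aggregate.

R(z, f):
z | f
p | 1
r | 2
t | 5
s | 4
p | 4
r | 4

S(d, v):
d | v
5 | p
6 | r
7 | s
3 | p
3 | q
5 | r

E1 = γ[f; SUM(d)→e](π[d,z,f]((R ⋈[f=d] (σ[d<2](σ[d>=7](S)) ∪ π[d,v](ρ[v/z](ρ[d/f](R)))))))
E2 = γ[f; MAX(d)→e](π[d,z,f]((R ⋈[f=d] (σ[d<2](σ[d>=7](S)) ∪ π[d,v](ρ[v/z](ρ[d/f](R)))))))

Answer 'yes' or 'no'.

E1 stepwise |·|:
  R → 6
  S → 6
  σ[d>=7](S) → 1
  σ[d<2](σ[d>=7](S)) → 0
  R → 6
  ρ[d/f](R) → 6
  ρ[v/z](ρ[d/f](R)) → 6
  π[d,v](ρ[v/z](ρ[d/f](R))) → 6
  (σ[d<2](σ[d>=7](S)) ∪ π[d,v](ρ[v/z](ρ[d/f](R)))) → 6
  (R ⋈[f=d] (σ[d<2](σ[d>=7](S)) ∪ π[d,v](ρ[v/z](ρ[d/f](R))))) → 12
  π[d,z,f]((R ⋈[f=d] (σ[d<2](σ[d>=7](S)) ∪ π[d,v](ρ[v/z](ρ[d/f](R)))))) → 12
  γ[f; SUM(d)→e](π[d,z,f]((R ⋈[f=d] (σ[d<2](σ[d>=7](S)) ∪ π[d,v](ρ[v/z](ρ[d/f](R))))))) → 4
E2 stepwise |·|:
  R → 6
  S → 6
  σ[d>=7](S) → 1
  σ[d<2](σ[d>=7](S)) → 0
  R → 6
  ρ[d/f](R) → 6
  ρ[v/z](ρ[d/f](R)) → 6
  π[d,v](ρ[v/z](ρ[d/f](R))) → 6
  (σ[d<2](σ[d>=7](S)) ∪ π[d,v](ρ[v/z](ρ[d/f](R)))) → 6
  (R ⋈[f=d] (σ[d<2](σ[d>=7](S)) ∪ π[d,v](ρ[v/z](ρ[d/f](R))))) → 12
  π[d,z,f]((R ⋈[f=d] (σ[d<2](σ[d>=7](S)) ∪ π[d,v](ρ[v/z](ρ[d/f](R)))))) → 12
  γ[f; MAX(d)→e](π[d,z,f]((R ⋈[f=d] (σ[d<2](σ[d>=7](S)) ∪ π[d,v](ρ[v/z](ρ[d/f](R))))))) → 4

E1 result:
f | e
1 | 1
2 | 2
4 | 36
5 | 5
E2 result:
f | e
1 | 1
2 | 2
4 | 4
5 | 5
Witness: (4, 4) appears 0× in E1 but 1× in E2.

no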